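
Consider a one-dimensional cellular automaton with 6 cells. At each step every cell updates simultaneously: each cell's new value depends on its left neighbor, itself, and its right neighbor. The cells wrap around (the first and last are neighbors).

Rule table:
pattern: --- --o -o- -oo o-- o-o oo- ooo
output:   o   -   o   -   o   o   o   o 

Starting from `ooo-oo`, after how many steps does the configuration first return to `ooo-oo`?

step 1: oooo-o
step 2: ooooo-
step 3: -ooooo
step 4: o-oooo
step 5: oo-ooo
step 6: ooo-oo

6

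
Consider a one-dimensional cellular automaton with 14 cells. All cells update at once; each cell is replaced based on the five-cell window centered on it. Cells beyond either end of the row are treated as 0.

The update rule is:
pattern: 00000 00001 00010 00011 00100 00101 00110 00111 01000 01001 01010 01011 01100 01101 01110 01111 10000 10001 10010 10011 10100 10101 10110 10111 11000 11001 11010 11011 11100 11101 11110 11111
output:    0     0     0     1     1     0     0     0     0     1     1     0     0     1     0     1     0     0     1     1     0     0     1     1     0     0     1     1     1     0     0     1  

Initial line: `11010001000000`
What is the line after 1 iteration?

01100001000000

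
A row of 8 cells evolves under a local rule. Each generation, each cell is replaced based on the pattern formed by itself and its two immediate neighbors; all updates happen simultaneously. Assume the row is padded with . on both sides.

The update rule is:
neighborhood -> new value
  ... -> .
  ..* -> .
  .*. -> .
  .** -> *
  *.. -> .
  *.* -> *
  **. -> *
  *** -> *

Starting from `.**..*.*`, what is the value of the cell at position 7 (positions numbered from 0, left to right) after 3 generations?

generation 1: .**...*.
generation 2: .**.....
generation 3: .**.....
position 7 holds .

.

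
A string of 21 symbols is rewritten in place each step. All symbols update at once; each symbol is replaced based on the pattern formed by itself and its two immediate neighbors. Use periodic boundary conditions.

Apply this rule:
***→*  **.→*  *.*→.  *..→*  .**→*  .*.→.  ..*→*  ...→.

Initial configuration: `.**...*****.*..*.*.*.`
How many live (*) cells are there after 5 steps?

****.******..**.....*
****.***********...**
****.************.***
****.************.***  (fixed point — unchanged through step 5)
count of *: 19

19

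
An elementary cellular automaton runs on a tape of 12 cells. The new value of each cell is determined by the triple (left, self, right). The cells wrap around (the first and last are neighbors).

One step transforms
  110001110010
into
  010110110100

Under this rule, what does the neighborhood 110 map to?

At position 1 the neighborhood is 110; the next row has 1 there.

1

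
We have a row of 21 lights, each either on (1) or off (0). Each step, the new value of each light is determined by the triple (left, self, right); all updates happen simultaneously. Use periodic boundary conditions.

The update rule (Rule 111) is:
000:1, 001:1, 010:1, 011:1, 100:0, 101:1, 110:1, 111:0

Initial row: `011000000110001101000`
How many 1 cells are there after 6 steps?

16

step 1: 111011111110111111011
step 2: 001110000011100001110
step 3: 111010111110101111010
step 4: 101111100011111001111
step 5: 111000101110001011000
step 6: 101011111010111111011
count of 1: 16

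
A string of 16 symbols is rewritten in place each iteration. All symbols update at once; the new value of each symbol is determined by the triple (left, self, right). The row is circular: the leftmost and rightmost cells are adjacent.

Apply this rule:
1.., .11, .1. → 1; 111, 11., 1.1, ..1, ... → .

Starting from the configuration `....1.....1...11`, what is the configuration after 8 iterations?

1.1.1.1.1.1.1.1.

1...11....11..1.
11..1.1...1.1.1.
1.1.1.11..1.1.1.
1.1.1.1.1.1.1.1.
1.1.1.1.1.1.1.1.  (fixed point — unchanged through iteration 8)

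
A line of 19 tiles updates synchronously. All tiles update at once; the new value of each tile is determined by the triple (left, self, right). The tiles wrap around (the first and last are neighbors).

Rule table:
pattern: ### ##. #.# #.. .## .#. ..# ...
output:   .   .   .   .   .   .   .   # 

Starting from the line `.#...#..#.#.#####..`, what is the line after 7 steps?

...#..............#
.#...############..
...#..............#  (repeats step 1; period 2)
step 7: ...#..............#

...#..............#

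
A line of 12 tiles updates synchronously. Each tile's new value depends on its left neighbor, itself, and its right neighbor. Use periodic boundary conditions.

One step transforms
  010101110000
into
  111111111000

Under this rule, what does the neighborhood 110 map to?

At position 7 the neighborhood is 110; the next row has 1 there.

1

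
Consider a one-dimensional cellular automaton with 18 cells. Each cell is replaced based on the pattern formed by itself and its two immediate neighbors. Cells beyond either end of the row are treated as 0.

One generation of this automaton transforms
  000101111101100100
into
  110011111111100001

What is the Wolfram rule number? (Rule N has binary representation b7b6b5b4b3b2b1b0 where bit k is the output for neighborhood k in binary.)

position 6: 111 → 1  (bit 7 = 1)
position 9: 110 → 1  (bit 6 = 1)
position 4: 101 → 1  (bit 5 = 1)
position 13: 100 → 0  (bit 4 = 0)
position 5: 011 → 1  (bit 3 = 1)
position 3: 010 → 0  (bit 2 = 0)
position 2: 001 → 0  (bit 1 = 0)
position 0: 000 → 1  (bit 0 = 1)
bits b7..b0 = 11101001 = 233

233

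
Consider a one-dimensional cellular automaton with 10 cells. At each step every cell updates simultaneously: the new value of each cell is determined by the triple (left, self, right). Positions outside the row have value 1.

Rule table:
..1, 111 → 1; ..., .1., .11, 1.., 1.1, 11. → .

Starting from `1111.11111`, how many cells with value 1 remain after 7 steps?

2

step 1: 111...1111
step 2: 11...1.111
step 3: 1...1...11
step 4: ...1...1.1
step 5: ..1...1...
step 6: .1...1...1
step 7: ....1...1.
count of 1: 2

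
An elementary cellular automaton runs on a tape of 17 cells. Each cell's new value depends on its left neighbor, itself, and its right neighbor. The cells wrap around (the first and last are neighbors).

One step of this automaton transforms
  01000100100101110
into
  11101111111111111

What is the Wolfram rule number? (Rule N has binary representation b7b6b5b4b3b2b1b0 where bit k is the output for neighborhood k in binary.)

254

position 14: 111 → 1  (bit 7 = 1)
position 15: 110 → 1  (bit 6 = 1)
position 12: 101 → 1  (bit 5 = 1)
position 2: 100 → 1  (bit 4 = 1)
position 13: 011 → 1  (bit 3 = 1)
position 1: 010 → 1  (bit 2 = 1)
position 0: 001 → 1  (bit 1 = 1)
position 3: 000 → 0  (bit 0 = 0)
bits b7..b0 = 11111110 = 254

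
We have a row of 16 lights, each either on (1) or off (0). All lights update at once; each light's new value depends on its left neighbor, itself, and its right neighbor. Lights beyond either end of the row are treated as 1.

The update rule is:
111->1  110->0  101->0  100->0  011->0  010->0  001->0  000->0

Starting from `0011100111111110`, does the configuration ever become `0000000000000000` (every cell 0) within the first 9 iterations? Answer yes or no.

yes

0001000011111100
0000000001111000
0000000000110000
0000000000000000
all cells are 0 at iteration 4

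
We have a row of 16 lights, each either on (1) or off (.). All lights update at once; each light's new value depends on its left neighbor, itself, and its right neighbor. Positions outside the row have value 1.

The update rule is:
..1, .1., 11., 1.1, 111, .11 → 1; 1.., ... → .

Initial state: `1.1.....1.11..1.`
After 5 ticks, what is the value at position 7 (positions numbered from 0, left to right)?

1

111....11111.111
111...1111111111
111..11111111111
111.111111111111
1111111111111111
position 7 holds 1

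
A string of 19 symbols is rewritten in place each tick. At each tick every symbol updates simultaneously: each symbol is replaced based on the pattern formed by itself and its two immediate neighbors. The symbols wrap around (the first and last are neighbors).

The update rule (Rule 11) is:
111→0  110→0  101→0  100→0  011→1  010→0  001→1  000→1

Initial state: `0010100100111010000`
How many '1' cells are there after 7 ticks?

tick 1: 1100001001100000111
tick 2: 0001110011001111100
tick 3: 1111000110011000001
tick 4: 0000011100110011111
tick 5: 0111110001100110000
tick 6: 1100000111001100111
tick 7: 0001111100011001100
count of 1: 9

9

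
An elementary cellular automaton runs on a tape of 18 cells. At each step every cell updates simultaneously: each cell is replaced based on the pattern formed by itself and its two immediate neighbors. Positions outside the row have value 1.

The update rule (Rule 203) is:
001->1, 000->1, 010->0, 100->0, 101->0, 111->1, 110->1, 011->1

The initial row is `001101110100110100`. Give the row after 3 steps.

011101110111110111

011101110001110001
011101110111110111
011101110111110111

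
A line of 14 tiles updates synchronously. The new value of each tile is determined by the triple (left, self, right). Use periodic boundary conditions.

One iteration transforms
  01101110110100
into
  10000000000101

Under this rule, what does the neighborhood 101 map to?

0

At position 3 the neighborhood is 101; the next row has 0 there.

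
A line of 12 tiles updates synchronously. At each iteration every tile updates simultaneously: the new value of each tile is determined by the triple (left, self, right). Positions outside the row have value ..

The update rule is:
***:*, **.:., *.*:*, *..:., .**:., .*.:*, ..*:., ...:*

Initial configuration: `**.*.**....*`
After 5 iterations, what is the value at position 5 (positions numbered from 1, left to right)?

.

..***...**.*
*..*..*...**
*..*..*.*...
*..*..***.**
*..*...*.*..
position 5 holds .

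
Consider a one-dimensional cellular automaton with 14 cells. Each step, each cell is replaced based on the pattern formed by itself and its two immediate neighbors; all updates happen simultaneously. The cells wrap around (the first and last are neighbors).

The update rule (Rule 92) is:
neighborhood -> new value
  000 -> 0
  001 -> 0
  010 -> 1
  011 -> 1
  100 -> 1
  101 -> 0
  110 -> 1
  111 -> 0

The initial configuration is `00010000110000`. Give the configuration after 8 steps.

11010110101010

00011000111000
00011100101100
00010110101110
00010110101011
10010110101011
11010110101010
11010110101010  (fixed point — unchanged through step 8)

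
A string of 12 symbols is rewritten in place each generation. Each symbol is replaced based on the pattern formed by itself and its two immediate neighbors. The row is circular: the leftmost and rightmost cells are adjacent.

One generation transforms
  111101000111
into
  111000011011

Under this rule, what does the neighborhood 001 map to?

1

At position 8 the neighborhood is 001; the next row has 1 there.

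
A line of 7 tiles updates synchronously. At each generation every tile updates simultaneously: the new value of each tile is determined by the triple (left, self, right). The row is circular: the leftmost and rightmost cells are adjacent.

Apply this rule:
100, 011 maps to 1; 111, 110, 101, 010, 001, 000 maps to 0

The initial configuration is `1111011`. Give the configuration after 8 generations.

0000010
0000001
1000000
0100000
0010000
0001000
0000100
0000010

0000010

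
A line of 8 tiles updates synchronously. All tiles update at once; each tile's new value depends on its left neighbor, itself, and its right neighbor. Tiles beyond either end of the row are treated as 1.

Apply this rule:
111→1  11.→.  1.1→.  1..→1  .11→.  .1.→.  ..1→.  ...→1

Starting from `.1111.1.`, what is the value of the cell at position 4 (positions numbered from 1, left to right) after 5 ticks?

.

..11....
1...111.
.11..1..
...1..1.
11..1...
position 4 holds .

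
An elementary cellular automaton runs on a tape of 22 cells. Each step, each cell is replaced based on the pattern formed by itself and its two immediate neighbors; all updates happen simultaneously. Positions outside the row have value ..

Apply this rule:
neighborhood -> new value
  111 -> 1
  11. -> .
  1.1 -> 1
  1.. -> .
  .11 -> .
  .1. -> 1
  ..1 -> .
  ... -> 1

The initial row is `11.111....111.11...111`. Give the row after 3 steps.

11.1..1111..1.1111..1.

..1.1..11..1.1...1..1.
1.111......111.1.1..1.
11.1..1111..1.1111..1.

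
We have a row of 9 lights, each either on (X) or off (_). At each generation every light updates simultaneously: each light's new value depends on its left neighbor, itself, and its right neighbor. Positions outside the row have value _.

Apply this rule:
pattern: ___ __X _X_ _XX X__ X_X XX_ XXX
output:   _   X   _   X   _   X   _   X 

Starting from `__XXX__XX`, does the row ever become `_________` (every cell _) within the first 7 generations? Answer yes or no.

no

_XXX__XX_
XXX__XX__
XX__XX___
X__XX____
__XX_____
_XX______
XX_______
generation 7 is XX_______, still not uniform _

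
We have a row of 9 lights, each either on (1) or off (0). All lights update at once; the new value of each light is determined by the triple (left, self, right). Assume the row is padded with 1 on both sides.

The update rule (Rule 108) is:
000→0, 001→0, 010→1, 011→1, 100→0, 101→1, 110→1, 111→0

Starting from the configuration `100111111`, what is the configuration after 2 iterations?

100100000

iteration 1: 100100000
iteration 2: 100100000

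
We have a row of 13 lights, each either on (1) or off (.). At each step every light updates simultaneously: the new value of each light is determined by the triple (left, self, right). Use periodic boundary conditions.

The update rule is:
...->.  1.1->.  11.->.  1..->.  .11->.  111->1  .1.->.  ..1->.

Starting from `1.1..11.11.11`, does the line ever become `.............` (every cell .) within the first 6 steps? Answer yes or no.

yes

............1
.............
all cells are . at step 2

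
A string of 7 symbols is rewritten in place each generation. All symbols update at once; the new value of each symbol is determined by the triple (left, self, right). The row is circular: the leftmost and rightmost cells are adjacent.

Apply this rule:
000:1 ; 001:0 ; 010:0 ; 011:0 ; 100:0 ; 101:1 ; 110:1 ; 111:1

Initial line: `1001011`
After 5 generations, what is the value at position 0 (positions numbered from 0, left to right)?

0

1000101
1010010
0100001
1001100
0000100
position 0 holds 0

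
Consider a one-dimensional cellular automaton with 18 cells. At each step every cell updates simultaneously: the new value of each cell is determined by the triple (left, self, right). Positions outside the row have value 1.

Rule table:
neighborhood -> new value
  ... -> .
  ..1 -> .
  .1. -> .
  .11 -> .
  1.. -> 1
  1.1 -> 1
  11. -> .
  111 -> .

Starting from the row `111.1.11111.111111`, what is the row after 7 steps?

...1.1.....1......
1...1.1.....1.....
.1...1.1.....1....
1.1...1.1.....1...
.1.1...1.1.....1..
1.1.1...1.1.....1.
.1.1.1...1.1.....1

.1.1.1...1.1.....1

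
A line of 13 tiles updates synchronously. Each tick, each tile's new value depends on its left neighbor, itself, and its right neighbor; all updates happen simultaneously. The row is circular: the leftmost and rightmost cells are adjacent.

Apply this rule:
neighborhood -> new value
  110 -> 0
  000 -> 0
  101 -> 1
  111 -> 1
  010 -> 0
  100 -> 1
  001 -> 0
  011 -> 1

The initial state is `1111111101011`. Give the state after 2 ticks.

1111110101111

1111111010111
1111110101111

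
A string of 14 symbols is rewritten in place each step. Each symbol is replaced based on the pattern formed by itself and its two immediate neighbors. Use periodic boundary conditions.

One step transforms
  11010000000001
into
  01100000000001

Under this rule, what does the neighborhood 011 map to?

At position 13 the neighborhood is 011; the next row has 1 there.

1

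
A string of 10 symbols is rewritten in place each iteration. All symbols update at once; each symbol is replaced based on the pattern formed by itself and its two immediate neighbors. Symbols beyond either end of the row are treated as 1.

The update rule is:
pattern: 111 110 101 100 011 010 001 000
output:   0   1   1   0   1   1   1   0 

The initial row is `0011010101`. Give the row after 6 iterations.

0111111111
1100000000
0100000001
1100000011
0100000110
1100001111

1100001111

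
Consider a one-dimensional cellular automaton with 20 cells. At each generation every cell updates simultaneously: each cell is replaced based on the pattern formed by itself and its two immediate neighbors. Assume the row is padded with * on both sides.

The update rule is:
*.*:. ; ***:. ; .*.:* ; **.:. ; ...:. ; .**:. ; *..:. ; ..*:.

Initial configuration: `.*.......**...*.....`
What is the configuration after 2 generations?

.*............*.....

generation 1: .*............*.....
generation 2: .*............*.....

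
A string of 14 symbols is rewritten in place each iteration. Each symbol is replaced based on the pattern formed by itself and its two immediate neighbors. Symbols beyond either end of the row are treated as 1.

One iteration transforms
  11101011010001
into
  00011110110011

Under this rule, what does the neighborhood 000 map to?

0

At position 11 the neighborhood is 000; the next row has 0 there.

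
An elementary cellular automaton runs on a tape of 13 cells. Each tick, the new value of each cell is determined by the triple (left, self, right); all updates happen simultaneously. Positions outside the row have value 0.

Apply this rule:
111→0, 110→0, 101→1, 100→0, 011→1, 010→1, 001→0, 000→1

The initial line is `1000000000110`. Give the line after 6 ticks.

1000011110111

1011111110100
1110000001101
1000111101011
1010100011110
1111101010000
1000011110111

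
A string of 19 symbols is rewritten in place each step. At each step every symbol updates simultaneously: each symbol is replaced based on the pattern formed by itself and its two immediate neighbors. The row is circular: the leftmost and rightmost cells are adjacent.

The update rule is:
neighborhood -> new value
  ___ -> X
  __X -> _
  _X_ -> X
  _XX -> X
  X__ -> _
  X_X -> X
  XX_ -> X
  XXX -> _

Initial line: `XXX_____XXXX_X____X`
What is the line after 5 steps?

__X_XXX_X__XXXXXXXX

__X_XXX_X__XXX_XX_X
__XXX_XXX__X_XXXXXX
__X_XXX_X__XXX____X
__XXX_XXX__X_X_XX_X
__X_XXX_X__XXXXXXXX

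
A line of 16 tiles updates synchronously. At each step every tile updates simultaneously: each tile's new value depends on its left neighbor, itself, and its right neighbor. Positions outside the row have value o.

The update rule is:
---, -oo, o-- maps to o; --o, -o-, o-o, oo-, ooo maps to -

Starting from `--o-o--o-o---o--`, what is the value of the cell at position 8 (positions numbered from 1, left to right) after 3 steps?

step 1: o----o----oo--o-
step 2: -ooo--ooo-o-o---
step 3: -o--o-o------oo-
position 8 holds -

-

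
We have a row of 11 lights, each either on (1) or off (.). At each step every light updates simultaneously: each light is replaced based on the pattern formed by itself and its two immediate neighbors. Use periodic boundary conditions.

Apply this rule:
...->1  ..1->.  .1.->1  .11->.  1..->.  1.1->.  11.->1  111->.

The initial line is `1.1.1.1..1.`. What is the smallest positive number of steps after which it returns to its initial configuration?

1

1.1.1.1..1.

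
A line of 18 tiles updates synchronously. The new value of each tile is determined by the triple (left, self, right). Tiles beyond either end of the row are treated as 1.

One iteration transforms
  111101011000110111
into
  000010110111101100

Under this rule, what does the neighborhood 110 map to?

0

At position 3 the neighborhood is 110; the next row has 0 there.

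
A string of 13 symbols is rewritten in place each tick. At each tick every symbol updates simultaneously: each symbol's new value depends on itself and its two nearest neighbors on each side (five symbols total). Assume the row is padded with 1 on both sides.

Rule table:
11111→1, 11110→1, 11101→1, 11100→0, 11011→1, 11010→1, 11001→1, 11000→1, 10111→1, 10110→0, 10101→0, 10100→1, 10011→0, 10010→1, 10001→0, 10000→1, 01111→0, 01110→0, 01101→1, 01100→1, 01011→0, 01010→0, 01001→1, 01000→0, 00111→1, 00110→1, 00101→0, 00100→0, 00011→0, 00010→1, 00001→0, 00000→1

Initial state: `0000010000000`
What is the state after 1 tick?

1110100111100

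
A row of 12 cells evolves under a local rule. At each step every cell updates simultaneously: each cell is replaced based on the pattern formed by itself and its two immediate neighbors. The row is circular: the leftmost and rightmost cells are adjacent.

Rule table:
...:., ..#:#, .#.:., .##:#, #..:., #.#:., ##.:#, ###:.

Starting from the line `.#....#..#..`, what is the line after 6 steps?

#..#...#....

step 1: #....#..#...
step 2: ....#..#...#
step 3: ...#..#...#.
step 4: ..#..#...#..
step 5: .#..#...#...
step 6: #..#...#....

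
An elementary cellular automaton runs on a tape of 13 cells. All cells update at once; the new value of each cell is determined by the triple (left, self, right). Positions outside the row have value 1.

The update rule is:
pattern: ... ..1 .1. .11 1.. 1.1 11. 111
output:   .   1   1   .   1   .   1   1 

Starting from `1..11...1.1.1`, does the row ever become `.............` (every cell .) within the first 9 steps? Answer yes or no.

no

111.11.11.1..
111..1..1.111
111111111..11
11111111111.1
11111111111..
1111111111111
1111111111111  (fixed point — unchanged through step 9)
step 9 is 1111111111111, still not uniform .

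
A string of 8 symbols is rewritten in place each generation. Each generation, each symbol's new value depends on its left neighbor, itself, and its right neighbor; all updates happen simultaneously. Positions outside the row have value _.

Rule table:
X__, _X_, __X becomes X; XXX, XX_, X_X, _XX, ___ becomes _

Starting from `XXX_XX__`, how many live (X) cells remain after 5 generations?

______X_
_____XXX
____X___
___XXX__
__X___X_
count of X: 2

2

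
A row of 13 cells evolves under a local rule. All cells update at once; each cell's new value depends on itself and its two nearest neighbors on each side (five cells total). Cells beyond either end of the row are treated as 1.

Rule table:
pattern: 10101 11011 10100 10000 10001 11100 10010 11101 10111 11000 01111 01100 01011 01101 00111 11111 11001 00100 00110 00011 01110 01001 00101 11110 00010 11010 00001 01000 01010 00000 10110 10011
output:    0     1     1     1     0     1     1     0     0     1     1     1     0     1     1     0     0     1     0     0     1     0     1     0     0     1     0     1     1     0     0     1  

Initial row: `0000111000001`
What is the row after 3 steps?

step 1: 1100111110001
step 2: 0101110011001
step 3: 1000110101011

1000110101011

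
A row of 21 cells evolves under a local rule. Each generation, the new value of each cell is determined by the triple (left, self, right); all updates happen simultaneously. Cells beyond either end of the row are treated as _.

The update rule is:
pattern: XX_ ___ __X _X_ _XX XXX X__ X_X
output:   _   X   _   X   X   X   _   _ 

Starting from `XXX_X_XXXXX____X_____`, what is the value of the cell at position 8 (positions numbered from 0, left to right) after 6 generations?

X

generation 1: XX__X_XXXX__XX_X_XXXX
generation 2: X___X_XXX___X__X_XXX_
generation 3: X_X_X_XX__X_X__X_XX__
generation 4: X_X_X_X___X_X__X_X__X
generation 5: X_X_X_X_X_X_X__X_X__X
generation 6: X_X_X_X_X_X_X__X_X__X
position 8 holds X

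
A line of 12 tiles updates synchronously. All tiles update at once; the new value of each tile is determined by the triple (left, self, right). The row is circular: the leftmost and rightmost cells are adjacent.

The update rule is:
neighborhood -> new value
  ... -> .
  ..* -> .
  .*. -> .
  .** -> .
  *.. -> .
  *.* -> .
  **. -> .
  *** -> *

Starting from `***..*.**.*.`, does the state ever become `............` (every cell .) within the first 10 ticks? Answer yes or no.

tick 1: .*..........
tick 2: ............
all cells are . at tick 2

yes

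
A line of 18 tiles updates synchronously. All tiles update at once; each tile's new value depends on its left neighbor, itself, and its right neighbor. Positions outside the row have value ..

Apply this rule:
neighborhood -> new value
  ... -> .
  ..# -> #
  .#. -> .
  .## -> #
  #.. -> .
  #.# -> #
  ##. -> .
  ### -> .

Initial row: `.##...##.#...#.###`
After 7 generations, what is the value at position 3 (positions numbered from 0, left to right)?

##...##.#...#.##..
#...##.#...#.##...
...##.#...#.##....
..##.#...#.##.....
.##.#...#.##......
##.#...#.##.......
#.#...#.##........
position 3 holds .

.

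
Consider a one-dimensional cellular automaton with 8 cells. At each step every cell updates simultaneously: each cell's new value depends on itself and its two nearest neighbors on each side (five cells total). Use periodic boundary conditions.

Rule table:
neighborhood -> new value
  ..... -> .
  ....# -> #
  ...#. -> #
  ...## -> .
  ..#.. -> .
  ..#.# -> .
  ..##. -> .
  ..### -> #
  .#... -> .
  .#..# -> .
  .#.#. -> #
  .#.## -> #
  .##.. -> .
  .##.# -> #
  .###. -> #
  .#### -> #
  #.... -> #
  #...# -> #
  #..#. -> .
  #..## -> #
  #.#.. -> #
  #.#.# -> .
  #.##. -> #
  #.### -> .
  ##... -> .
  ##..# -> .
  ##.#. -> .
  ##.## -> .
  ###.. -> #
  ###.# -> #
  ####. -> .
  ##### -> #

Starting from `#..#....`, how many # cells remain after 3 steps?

step 1: .....###
step 2: .#.#.###
step 3: ..#.#.##
count of #: 4

4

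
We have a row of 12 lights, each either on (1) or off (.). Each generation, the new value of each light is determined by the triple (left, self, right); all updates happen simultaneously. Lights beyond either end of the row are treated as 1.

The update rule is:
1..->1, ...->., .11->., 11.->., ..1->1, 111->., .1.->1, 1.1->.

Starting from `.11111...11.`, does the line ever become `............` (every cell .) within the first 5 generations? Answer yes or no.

......1.1...
1....11.11.1
.1..1.......
.11111.....1
......1...1.
generation 5 is ......1...1., still not uniform .

no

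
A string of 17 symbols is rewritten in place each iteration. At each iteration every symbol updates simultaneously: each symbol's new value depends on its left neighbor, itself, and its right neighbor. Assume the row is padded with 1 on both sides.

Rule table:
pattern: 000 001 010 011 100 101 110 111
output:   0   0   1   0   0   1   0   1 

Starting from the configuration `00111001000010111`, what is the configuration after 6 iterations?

00010001000011011
00010001000000101
00010001000000110
00010001000000001
00010001000000000
00010001000000000

00010001000000000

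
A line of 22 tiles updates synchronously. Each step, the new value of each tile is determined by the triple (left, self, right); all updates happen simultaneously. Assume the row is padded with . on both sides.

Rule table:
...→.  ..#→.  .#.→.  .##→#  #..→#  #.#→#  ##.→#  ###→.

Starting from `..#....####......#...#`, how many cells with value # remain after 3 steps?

step 1: ...#...#..##......#...
step 2: ....#...#.###......#..
step 3: .....#...##.##......#.
count of #: 6

6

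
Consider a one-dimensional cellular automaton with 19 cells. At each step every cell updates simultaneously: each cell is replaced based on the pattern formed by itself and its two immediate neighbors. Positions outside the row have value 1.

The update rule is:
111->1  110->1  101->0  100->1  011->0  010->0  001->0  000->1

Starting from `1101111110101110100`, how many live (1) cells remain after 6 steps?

1100111110000110010
1110011111110011000
1111001111111001110
1111100111111100110
1111110011111110010
1111111001111111000
count of 1: 14

14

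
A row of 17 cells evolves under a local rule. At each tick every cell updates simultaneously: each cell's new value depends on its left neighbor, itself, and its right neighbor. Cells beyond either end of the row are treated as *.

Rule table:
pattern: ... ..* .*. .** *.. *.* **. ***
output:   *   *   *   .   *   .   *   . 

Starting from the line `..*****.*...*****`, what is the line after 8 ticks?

****....*********

**....*.****.....
.******....******
......*****......
******....*******
.....*****.......
*****....********
....*****........
****....*********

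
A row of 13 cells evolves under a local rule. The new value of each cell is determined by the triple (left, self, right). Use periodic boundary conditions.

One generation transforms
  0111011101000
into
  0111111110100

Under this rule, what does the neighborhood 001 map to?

At position 0 the neighborhood is 001; the next row has 0 there.

0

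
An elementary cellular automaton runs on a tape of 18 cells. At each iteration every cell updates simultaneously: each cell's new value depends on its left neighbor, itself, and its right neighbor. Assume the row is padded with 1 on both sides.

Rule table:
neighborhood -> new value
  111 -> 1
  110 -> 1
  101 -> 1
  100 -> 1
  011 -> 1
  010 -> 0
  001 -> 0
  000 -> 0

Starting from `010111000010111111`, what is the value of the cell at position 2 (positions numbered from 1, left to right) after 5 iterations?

1

iteration 1: 101111100001111111
iteration 2: 111111110001111111
iteration 3: 111111111001111111
iteration 4: 111111111101111111
iteration 5: 111111111111111111
position 2 holds 1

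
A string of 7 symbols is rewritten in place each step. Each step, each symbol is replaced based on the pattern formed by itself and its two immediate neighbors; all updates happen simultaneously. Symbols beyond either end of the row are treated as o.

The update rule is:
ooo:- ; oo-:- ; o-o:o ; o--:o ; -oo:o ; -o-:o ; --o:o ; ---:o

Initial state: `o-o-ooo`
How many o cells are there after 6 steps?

4

-oooo--
oo---oo
--oooo-
ooo---o
---oooo
oooo---
count of o: 4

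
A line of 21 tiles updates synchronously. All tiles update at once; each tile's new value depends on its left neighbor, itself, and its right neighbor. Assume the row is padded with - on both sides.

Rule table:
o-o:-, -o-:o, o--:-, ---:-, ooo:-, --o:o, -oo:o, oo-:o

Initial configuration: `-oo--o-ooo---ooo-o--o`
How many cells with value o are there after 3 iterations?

12

ooo-oo-o-o--oo-o-o-oo
o-o-oo-o-o-ooo-o-o-oo
o-o-oo-o-o-o-o-o-o-oo
count of o: 12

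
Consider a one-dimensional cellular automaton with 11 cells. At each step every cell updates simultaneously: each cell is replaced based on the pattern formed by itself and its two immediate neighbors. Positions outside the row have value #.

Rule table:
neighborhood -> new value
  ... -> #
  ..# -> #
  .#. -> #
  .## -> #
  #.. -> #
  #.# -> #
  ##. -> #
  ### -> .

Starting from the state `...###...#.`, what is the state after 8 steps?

...###.....

####.######
...###.....
####.######  (repeats step 1; period 2)
step 8: ...###.....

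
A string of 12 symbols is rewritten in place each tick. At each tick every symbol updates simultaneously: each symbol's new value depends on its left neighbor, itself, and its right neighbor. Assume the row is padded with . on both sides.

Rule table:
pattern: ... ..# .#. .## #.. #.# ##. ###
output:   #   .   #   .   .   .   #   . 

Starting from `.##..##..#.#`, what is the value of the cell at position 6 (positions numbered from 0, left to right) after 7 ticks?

..#...#..#.#
#.#.#.#..#.#
#.#.#.#..#.#  (fixed point — unchanged through tick 7)
position 6 holds #

#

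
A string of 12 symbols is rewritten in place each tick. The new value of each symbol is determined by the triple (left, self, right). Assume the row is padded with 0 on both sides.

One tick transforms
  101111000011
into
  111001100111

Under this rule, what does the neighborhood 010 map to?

1

At position 0 the neighborhood is 010; the next row has 1 there.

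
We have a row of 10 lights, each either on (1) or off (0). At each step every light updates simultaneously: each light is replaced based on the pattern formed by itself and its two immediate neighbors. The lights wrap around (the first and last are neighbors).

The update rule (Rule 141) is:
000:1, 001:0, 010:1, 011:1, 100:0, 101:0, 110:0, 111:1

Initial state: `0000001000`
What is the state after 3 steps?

step 1: 1111101011
step 2: 1111001011
step 3: 1110001011

1110001011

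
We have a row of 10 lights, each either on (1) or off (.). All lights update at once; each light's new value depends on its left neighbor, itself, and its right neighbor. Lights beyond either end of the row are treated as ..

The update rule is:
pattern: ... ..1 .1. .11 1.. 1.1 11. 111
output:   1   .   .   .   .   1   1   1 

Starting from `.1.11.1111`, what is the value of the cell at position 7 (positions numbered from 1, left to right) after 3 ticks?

tick 1: ..1.11.111
tick 2: 1..1.11.11
tick 3: ....1.11.1
position 7 holds 1

1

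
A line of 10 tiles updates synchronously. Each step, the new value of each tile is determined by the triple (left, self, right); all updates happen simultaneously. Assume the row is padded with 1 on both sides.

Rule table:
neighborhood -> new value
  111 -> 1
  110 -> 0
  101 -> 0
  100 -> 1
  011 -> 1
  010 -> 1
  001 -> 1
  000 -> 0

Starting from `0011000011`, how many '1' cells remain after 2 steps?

1110100111
1100111111
count of 1: 8

8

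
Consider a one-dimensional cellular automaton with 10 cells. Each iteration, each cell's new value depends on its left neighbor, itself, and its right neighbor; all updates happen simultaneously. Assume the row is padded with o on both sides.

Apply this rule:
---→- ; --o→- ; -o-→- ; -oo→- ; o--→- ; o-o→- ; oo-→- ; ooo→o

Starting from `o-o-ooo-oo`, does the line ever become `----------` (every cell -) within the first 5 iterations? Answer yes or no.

-----o---o
----------
all cells are - at iteration 2

yes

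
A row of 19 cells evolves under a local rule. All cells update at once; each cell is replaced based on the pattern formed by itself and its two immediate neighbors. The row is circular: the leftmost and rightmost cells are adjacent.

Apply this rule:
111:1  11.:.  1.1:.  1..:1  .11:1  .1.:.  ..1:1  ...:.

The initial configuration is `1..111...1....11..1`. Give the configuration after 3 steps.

111.1.....111.111.1

.1111.1.1.1..11.111
.111.......111..11.
111.1.....111.111.1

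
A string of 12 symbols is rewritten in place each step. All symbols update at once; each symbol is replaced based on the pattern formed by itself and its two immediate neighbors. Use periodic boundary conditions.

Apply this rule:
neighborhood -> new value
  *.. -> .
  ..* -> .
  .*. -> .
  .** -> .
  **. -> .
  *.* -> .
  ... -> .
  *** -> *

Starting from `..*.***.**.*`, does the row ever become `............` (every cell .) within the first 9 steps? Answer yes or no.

yes

.....*......
............
all cells are . at step 2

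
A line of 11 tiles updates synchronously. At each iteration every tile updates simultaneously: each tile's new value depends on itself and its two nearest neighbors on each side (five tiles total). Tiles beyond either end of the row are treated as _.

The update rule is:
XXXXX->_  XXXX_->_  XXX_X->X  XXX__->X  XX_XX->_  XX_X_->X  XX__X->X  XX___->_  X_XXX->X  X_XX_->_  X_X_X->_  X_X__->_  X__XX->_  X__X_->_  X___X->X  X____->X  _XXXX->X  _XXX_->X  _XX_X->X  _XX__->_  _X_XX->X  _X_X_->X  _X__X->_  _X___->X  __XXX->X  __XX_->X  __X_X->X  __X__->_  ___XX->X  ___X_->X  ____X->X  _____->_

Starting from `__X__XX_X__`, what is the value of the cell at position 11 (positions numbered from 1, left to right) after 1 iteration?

X

XX___XXX_XX
position 11 holds X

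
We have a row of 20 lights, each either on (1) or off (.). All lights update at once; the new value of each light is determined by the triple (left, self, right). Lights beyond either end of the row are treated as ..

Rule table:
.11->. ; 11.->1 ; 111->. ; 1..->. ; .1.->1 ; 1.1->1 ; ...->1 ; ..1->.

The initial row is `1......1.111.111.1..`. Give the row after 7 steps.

.11.1111...1.11111.1

1.1111.11..11..111.1
11...11.1...1....111
.1.1..111.1.1.11...1
.111....111111.1.1.1
...1.11......1111111
11.11.1.1111.......1
.11.1111...1.11111.1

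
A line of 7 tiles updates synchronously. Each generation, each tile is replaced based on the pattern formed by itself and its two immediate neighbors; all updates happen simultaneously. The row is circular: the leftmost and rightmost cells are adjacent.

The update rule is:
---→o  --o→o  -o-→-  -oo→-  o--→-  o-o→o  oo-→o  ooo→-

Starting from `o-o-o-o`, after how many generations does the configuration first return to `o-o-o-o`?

generation 1: oo-o-o-
generation 2: -oo-o-o
generation 3: o-oo-o-
generation 4: -o-oo-o
generation 5: o-o-oo-
generation 6: -o-o-oo
generation 7: o-o-o-o

7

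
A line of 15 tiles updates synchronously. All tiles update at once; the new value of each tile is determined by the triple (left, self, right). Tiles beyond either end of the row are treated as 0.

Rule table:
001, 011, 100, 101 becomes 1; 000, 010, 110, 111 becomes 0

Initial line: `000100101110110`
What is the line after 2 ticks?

010110110111010

001011011001101
010110110111010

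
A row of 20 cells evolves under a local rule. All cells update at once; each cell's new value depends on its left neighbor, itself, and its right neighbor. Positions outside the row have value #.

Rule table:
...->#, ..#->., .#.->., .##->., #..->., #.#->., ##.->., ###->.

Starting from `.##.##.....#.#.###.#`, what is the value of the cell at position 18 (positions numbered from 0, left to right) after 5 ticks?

.

.......###..........
.#####.....########.
.......###..........  (repeats tick 1; period 2)
tick 5: .......###..........
position 18 holds .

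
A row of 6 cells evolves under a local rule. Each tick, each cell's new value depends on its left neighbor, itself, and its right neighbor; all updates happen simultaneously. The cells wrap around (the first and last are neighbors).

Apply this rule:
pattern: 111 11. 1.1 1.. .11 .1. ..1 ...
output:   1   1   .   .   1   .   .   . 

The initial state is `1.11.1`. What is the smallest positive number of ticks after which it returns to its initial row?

1

1.11.1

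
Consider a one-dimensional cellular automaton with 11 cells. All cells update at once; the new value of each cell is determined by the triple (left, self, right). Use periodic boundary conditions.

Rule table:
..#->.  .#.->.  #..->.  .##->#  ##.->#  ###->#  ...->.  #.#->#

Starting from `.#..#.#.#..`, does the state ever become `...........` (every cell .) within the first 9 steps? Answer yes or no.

step 1: .....#.#...
step 2: ......#....
step 3: ...........
all cells are . at step 3

yes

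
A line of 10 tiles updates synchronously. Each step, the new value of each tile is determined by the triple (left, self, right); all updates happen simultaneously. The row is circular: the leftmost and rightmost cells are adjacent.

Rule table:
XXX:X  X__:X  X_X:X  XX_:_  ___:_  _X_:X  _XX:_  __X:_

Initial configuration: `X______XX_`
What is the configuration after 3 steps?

step 1: XX_______X
step 2: X_X_______
step 3: XXXX______

XXXX______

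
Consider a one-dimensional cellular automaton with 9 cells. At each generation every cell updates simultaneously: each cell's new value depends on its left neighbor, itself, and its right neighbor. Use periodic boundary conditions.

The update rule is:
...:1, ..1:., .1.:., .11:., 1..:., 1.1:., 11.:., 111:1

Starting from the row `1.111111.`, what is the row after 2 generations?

...1111..
11..11..1

11..11..1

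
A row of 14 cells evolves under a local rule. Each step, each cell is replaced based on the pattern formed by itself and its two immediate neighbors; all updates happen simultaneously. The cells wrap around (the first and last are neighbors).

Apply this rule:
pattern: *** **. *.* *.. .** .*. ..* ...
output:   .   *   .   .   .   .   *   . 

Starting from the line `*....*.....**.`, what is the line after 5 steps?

*.....*.......

....*.....*.*.
...*.....*....
..*.....*.....
.*.....*......
*.....*.......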